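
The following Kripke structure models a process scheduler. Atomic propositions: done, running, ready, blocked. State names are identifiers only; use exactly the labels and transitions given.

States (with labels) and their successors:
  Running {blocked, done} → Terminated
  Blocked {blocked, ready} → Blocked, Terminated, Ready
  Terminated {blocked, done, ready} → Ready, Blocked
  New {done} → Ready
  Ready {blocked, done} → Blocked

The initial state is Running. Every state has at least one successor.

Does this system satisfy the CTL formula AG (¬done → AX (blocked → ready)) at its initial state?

No

States satisfying ¬done → AX (blocked → ready): {Running, Terminated, New, Ready}.
States satisfying AG (¬done → AX (blocked → ready)): ∅.
Blocked is reachable from Running and violates ¬done → AX (blocked → ready), so AG fails at Running.
Running ∉ Sat(AG (¬done → AX (blocked → ready))).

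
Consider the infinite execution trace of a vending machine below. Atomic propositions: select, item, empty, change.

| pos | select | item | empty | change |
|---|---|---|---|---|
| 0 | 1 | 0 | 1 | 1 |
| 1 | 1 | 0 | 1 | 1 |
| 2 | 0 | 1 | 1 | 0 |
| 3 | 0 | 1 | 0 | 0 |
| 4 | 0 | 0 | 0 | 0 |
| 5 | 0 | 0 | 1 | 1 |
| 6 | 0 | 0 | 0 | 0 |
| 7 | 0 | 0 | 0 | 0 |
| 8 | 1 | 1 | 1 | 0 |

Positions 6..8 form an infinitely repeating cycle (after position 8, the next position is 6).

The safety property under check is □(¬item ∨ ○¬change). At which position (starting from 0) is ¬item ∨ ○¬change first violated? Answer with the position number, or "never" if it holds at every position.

never

¬item ∨ ○¬change holds at every position 0..8, and those are all the positions the trace ever visits, so the invariant □(¬item ∨ ○¬change) is never violated.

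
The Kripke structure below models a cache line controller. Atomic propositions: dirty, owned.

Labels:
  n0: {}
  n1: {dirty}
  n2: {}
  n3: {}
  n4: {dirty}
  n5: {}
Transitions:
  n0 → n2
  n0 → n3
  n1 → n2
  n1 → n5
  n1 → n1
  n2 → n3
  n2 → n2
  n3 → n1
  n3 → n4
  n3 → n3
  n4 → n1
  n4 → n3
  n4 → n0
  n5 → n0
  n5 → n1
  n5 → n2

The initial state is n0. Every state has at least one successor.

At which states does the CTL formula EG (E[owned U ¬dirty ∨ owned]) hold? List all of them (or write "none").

States satisfying E[owned U ¬dirty ∨ owned]: {n0, n2, n3, n5}.
States satisfying EG (E[owned U ¬dirty ∨ owned]): {n0, n2, n3, n5}.

{n0, n2, n3, n5}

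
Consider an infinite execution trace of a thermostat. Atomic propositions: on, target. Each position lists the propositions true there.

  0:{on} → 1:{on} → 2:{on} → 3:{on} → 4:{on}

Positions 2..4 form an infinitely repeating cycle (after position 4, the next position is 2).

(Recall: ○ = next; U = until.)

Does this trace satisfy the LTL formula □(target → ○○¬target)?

Holds

target → ○○¬target holds at every position 0..4, and those are all positions ever visited, so □(target → ○○¬target) holds.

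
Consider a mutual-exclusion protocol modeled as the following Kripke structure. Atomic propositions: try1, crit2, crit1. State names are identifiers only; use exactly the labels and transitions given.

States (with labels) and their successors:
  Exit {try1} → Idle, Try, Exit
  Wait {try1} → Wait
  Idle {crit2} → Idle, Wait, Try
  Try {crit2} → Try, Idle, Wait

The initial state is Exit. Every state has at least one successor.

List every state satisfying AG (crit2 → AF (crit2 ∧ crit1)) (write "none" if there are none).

States satisfying crit2 → AF (crit2 ∧ crit1): {Exit, Wait}.
States satisfying AG (crit2 → AF (crit2 ∧ crit1)): {Wait}.

{Wait}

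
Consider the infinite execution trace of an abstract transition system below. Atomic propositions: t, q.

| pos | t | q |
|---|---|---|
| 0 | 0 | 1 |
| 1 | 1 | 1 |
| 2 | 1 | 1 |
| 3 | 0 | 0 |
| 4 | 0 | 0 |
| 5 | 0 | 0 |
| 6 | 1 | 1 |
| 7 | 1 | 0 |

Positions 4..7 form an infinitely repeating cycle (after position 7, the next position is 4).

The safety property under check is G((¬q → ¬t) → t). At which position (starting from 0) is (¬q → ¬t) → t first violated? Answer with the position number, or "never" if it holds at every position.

At position 0 the labels are {q}, so (¬q → ¬t) → t is false there. This is the first violation.

0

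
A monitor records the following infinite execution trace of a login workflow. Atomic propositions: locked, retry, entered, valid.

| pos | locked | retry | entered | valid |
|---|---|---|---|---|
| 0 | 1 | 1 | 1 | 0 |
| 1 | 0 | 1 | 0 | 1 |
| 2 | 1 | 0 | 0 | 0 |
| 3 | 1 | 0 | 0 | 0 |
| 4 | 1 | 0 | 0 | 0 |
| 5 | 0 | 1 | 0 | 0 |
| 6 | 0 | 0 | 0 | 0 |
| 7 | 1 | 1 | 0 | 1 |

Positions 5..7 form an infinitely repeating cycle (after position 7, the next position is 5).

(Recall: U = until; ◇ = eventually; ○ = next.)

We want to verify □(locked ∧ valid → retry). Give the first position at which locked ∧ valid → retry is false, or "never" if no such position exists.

never

locked ∧ valid → retry holds at every position 0..7, and those are all the positions the trace ever visits, so the invariant □(locked ∧ valid → retry) is never violated.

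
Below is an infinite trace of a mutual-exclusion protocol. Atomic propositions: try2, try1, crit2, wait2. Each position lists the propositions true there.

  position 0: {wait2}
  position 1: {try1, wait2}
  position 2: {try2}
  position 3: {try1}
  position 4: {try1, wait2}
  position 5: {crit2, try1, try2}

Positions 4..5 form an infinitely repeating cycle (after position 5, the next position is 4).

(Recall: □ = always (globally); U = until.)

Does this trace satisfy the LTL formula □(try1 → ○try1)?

No

try1 → ○try1 must hold at every position from 0 onward. It fails at position 1, so □(try1 → ○try1) is false.
Positions where try1 holds: 1, 3, 4, 5.
Check ○try1 at each: 1→fails, 3→ok, 4→ok, 5→ok.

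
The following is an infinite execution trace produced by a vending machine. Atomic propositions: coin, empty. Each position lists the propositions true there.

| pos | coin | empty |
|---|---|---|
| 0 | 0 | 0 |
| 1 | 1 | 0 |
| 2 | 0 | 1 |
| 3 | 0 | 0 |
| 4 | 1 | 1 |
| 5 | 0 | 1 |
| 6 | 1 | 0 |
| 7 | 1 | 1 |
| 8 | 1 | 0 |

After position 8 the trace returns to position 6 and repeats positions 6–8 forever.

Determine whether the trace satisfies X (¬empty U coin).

The position after 0 is 1; ¬empty U coin is true there.

Satisfied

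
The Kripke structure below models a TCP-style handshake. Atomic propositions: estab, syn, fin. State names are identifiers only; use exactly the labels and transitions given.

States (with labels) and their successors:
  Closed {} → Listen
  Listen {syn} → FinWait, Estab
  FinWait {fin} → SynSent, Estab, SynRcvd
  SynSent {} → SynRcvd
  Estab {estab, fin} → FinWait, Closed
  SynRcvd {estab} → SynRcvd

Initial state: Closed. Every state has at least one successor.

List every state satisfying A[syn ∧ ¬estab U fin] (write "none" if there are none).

{Listen, FinWait, Estab}

States satisfying syn ∧ ¬estab: {Listen}.
States satisfying fin: {FinWait, Estab}.
States satisfying A[syn ∧ ¬estab U fin]: {Listen, FinWait, Estab}.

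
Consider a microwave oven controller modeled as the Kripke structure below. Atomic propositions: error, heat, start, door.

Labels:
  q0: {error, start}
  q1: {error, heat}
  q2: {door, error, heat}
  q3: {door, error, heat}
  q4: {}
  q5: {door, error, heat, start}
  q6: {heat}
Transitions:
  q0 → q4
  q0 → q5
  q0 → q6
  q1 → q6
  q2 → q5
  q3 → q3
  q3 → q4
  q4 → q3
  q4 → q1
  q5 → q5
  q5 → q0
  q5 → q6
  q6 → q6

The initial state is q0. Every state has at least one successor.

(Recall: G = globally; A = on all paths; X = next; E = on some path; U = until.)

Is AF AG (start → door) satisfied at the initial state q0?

States satisfying AG (start → door): {q1, q3, q4, q6}.
States satisfying AF AG (start → door): {q1, q3, q4, q6}.
There is a path from q0 along which AG (start → door) never holds.
q0 ∉ Sat(AF AG (start → door)).

Violated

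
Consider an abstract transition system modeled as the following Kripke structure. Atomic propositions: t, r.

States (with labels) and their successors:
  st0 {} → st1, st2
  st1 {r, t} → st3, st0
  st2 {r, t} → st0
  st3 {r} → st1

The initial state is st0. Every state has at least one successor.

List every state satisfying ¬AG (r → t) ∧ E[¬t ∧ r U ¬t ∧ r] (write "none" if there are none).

States satisfying r → t: {st0, st1, st2}.
States satisfying AG (r → t): ∅.
States satisfying ¬AG (r → t): {st0, st1, st2, st3}.
States satisfying ¬t ∧ r: {st3}.
States satisfying E[¬t ∧ r U ¬t ∧ r]: {st3}.
States satisfying ¬AG (r → t) ∧ E[¬t ∧ r U ¬t ∧ r]: {st3}.

{st3}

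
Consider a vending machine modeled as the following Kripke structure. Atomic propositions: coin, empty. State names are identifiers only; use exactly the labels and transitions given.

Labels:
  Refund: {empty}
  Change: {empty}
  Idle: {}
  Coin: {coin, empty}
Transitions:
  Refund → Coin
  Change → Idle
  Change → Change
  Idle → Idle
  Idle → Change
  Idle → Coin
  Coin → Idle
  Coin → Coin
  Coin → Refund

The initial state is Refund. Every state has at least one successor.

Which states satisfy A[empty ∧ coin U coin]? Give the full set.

{Coin}

States satisfying empty ∧ coin: {Coin}.
States satisfying coin: {Coin}.
States satisfying A[empty ∧ coin U coin]: {Coin}.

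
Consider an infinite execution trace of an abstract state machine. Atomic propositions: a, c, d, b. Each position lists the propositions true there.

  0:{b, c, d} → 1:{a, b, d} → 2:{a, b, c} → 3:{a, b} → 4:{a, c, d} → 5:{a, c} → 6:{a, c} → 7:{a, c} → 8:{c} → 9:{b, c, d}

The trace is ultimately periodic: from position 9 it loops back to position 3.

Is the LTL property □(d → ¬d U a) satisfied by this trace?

d → ¬d U a must hold at every position from 0 onward. It fails at position 0, so □(d → ¬d U a) is false.
Positions where d holds: 0, 1, 4, 9.
Check ¬d U a at each: 0→fails, 1→ok, 4→ok, 9→fails.

Does not hold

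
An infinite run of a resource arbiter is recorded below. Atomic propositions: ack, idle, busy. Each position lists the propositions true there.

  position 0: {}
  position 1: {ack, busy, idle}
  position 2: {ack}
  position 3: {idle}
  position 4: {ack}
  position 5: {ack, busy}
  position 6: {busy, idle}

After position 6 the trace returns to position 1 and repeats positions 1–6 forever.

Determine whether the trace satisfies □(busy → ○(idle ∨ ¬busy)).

Satisfied

busy → ○(idle ∨ ¬busy) holds at every position 0..6, and those are all positions ever visited, so □(busy → ○(idle ∨ ¬busy)) holds.
Positions where busy holds: 1, 5, 6.
Check ○(idle ∨ ¬busy) at each: 1→ok, 5→ok, 6→ok.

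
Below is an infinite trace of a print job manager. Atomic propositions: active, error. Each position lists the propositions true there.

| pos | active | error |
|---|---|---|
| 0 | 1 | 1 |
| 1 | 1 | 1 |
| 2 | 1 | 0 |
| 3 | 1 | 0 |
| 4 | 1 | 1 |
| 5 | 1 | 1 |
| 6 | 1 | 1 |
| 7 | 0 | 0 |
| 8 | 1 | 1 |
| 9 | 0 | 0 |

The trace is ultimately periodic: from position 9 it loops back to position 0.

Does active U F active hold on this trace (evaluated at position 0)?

Walking from position 0: F active first holds at position 0, and active holds at every earlier position along the way, so active U F active holds.

Yes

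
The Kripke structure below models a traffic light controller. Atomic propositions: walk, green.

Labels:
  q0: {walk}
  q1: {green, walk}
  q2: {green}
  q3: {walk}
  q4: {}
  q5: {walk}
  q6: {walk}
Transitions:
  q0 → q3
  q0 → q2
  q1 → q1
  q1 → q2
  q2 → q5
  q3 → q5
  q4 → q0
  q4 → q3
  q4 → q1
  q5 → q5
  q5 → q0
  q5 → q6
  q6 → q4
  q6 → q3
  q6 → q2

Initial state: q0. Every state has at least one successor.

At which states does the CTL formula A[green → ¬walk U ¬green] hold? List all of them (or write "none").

{q0, q2, q3, q4, q5, q6}

States satisfying green → ¬walk: {q0, q2, q3, q4, q5, q6}.
States satisfying ¬green: {q0, q3, q4, q5, q6}.
States satisfying A[green → ¬walk U ¬green]: {q0, q2, q3, q4, q5, q6}.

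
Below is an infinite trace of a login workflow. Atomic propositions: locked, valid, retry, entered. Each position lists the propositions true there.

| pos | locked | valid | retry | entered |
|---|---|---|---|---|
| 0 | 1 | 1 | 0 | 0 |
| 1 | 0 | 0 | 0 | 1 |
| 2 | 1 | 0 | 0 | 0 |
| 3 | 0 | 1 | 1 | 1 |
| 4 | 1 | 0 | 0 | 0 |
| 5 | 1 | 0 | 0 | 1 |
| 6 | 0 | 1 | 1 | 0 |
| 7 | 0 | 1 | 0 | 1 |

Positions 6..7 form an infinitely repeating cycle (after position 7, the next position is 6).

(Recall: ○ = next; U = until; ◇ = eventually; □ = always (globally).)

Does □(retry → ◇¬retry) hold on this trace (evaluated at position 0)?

retry → ◇¬retry holds at every position 0..7, and those are all positions ever visited, so □(retry → ◇¬retry) holds.
Positions where retry holds: 3, 6.
Check ◇¬retry at each: 3→ok, 6→ok.

Yes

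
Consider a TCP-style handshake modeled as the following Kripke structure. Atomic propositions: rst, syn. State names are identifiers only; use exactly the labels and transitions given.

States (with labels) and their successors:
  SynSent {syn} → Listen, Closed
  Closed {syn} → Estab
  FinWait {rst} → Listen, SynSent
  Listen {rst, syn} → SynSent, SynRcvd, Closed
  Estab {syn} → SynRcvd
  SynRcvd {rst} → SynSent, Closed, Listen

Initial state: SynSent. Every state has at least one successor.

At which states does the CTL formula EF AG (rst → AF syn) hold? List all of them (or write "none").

{SynSent, Closed, FinWait, Listen, Estab, SynRcvd}

States satisfying AG (rst → AF syn): {SynSent, Closed, FinWait, Listen, Estab, SynRcvd}.
States satisfying EF AG (rst → AF syn): {SynSent, Closed, FinWait, Listen, Estab, SynRcvd}.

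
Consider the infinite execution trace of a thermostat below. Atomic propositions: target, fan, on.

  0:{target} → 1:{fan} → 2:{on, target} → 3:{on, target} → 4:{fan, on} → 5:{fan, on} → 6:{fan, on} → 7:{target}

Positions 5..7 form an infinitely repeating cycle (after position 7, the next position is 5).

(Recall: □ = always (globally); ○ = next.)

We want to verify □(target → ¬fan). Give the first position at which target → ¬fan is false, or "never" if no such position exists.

never

target → ¬fan holds at every position 0..7, and those are all the positions the trace ever visits, so the invariant □(target → ¬fan) is never violated.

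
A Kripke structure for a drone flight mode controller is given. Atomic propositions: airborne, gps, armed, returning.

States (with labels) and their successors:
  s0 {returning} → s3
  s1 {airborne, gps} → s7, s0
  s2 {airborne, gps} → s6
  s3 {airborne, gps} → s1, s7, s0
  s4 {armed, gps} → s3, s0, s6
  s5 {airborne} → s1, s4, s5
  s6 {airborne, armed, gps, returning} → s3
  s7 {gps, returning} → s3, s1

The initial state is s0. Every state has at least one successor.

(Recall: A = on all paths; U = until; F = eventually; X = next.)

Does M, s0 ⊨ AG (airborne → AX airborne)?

Does not hold

States satisfying airborne → AX airborne: {s0, s2, s4, s6, s7}.
States satisfying AG (airborne → AX airborne): ∅.
s1 is reachable from s0 and violates airborne → AX airborne, so AG fails at s0.
s0 ∉ Sat(AG (airborne → AX airborne)).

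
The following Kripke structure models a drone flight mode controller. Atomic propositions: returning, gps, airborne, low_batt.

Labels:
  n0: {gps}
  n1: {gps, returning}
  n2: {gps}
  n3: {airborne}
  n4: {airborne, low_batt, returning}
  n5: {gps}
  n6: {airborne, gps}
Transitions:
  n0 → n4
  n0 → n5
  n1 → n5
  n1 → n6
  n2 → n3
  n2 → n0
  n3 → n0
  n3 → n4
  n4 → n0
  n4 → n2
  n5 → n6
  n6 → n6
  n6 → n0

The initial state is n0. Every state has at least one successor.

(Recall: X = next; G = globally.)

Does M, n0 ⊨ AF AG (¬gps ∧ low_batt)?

Violated

States satisfying AG (¬gps ∧ low_batt): ∅.
States satisfying AF AG (¬gps ∧ low_batt): ∅.
There is a path from n0 along which AG (¬gps ∧ low_batt) never holds.
n0 ∉ Sat(AF AG (¬gps ∧ low_batt)).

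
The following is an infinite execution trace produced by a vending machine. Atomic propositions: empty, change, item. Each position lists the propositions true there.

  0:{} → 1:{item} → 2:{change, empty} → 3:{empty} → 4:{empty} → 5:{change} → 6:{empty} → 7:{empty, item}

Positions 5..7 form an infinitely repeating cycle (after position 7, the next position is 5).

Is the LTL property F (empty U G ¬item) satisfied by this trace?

empty U G ¬item is false at every position 0..7, so it never becomes true and F (empty U G ¬item) fails.

No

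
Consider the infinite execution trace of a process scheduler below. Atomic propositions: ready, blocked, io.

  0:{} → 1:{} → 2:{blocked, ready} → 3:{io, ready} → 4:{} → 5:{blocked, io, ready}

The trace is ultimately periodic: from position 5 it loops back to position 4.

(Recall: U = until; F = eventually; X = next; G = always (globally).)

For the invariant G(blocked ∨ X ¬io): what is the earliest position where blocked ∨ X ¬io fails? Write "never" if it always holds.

4

Check blocked ∨ X ¬io at each position in order: 0 ✓, 1 ✓, 2 ✓, 3 ✓.
At position 4 the labels are {} and the next position 5 has {blocked, io, ready}, so blocked ∨ X ¬io is false there. This is the first violation.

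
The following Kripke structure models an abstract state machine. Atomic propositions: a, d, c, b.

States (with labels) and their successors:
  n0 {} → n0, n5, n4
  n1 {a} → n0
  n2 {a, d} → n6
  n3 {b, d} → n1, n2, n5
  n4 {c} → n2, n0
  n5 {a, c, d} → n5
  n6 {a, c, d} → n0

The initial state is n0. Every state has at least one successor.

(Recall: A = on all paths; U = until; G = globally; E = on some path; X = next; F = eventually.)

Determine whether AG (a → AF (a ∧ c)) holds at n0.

Satisfied

States satisfying a → AF (a ∧ c): {n0, n2, n3, n4, n5, n6}.
States satisfying AG (a → AF (a ∧ c)): {n0, n2, n4, n5, n6}.
Every state reachable from n0 satisfies a → AF (a ∧ c).
n0 ∈ Sat(AG (a → AF (a ∧ c))).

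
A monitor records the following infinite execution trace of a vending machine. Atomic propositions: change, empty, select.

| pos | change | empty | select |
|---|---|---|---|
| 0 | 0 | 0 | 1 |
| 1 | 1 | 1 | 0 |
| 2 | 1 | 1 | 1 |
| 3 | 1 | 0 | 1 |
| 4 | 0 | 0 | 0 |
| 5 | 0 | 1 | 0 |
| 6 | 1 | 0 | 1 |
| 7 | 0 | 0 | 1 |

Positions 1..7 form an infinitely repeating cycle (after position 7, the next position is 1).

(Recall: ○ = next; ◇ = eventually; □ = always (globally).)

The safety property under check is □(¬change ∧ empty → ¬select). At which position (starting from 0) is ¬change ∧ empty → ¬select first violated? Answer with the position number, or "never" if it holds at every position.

¬change ∧ empty → ¬select holds at every position 0..7, and those are all the positions the trace ever visits, so the invariant □(¬change ∧ empty → ¬select) is never violated.

never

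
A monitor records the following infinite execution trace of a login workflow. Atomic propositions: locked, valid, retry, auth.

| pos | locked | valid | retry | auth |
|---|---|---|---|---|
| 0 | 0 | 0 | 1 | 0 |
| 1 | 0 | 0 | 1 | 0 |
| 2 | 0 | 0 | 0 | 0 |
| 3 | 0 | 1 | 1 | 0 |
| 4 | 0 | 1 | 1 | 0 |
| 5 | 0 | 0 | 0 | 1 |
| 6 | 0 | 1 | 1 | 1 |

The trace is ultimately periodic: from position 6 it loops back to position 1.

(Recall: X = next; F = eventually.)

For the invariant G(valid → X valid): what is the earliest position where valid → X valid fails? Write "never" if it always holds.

4

Check valid → X valid at each position in order: 0 ✓, 1 ✓, 2 ✓, 3 ✓.
At position 4 the labels are {retry, valid} and the next position 5 has {auth}, so valid → X valid is false there. This is the first violation.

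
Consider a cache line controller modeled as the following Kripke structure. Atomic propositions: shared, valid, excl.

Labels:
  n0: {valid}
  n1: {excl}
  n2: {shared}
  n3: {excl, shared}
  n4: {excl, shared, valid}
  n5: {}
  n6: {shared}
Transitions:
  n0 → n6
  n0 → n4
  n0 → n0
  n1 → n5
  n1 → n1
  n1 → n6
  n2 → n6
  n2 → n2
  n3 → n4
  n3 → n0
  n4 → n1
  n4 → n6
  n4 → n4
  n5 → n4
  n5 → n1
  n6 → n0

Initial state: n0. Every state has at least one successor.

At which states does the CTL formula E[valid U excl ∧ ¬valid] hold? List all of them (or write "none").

{n0, n1, n3, n4}

States satisfying valid: {n0, n4}.
States satisfying excl ∧ ¬valid: {n1, n3}.
States satisfying E[valid U excl ∧ ¬valid]: {n0, n1, n3, n4}.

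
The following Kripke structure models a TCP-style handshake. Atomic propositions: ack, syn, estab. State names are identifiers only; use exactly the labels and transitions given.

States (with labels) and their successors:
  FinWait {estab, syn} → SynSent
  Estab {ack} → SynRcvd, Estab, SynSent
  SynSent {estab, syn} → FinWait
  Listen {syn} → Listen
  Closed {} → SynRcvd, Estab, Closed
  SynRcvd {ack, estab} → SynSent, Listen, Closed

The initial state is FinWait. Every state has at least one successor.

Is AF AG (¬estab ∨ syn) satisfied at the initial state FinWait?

Satisfied

States satisfying AG (¬estab ∨ syn): {FinWait, SynSent, Listen}.
States satisfying AF AG (¬estab ∨ syn): {FinWait, SynSent, Listen}.
FinWait ∈ Sat(AF AG (¬estab ∨ syn)).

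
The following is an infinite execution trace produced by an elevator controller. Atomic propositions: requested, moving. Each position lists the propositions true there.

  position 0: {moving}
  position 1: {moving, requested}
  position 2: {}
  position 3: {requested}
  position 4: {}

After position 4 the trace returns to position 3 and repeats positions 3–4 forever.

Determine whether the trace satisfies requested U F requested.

Walking from position 0: F requested first holds at position 0, and requested holds at every earlier position along the way, so requested U F requested holds.

Holds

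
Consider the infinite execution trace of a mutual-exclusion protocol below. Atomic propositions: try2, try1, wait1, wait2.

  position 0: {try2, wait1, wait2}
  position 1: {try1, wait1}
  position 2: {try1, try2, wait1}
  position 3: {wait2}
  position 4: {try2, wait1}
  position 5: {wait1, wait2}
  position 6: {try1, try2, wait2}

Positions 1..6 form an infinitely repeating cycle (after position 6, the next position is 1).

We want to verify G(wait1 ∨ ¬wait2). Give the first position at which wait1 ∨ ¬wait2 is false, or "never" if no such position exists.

3

Check wait1 ∨ ¬wait2 at each position in order: 0 ✓, 1 ✓, 2 ✓.
At position 3 the labels are {wait2}, so wait1 ∨ ¬wait2 is false there. This is the first violation.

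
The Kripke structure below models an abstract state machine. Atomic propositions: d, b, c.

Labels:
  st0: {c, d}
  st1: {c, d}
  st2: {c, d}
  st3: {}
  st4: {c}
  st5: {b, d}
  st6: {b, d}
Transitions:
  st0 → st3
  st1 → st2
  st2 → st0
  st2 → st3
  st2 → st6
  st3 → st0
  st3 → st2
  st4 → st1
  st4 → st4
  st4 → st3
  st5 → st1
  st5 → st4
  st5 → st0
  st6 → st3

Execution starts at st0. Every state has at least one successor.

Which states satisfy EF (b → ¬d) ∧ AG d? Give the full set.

none

States satisfying b → ¬d: {st0, st1, st2, st3, st4}.
States satisfying EF (b → ¬d): {st0, st1, st2, st3, st4, st5, st6}.
States satisfying d: {st0, st1, st2, st5, st6}.
States satisfying AG d: ∅.
States satisfying EF (b → ¬d) ∧ AG d: ∅.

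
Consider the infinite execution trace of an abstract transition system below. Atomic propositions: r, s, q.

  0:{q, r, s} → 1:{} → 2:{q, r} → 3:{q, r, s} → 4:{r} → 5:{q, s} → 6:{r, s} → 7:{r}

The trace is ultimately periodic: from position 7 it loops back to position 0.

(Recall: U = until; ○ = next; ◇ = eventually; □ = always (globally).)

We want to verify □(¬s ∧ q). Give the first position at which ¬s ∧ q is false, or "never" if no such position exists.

0

At position 0 the labels are {q, r, s}, so ¬s ∧ q is false there. This is the first violation.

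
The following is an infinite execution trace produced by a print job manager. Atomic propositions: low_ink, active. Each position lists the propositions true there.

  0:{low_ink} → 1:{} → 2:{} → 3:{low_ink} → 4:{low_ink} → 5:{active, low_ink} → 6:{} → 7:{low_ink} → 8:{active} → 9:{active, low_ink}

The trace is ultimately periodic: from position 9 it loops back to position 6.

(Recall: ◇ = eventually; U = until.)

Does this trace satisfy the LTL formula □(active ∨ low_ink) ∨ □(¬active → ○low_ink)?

Violated

active ∨ low_ink must hold at every position from 0 onward. It fails at position 1, so □(active ∨ low_ink) is false.
¬active → ○low_ink must hold at every position from 0 onward. It fails at position 0, so □(¬active → ○low_ink) is false.
Positions where ¬active holds: 0, 1, 2, 3, 4, 6, 7.
Check ○low_ink at each: 0→fails, 1→fails, 2→ok, 3→ok, 4→ok, 6→ok, 7→fails.
At position 0: □(active ∨ low_ink) is false; □(¬active → ○low_ink) is false; so □(active ∨ low_ink) ∨ □(¬active → ○low_ink) is false.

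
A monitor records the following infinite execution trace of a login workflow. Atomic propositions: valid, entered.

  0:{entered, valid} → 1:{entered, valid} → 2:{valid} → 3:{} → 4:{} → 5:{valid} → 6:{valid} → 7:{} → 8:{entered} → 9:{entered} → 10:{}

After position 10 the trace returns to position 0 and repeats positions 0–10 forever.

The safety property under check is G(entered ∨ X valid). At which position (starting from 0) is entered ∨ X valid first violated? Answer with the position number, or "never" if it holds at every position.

Check entered ∨ X valid at each position in order: 0 ✓, 1 ✓.
At position 2 the labels are {valid} and the next position 3 has {}, so entered ∨ X valid is false there. This is the first violation.

2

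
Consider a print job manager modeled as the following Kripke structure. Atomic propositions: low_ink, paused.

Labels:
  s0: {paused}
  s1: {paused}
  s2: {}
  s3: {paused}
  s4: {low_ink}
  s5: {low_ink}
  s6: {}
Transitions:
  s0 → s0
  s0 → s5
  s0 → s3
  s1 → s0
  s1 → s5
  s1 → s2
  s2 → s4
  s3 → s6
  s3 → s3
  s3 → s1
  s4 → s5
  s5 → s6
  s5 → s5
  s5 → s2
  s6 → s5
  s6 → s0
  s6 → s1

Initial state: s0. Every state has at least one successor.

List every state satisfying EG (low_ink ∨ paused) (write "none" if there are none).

States satisfying low_ink ∨ paused: {s0, s1, s3, s4, s5}.
States satisfying EG (low_ink ∨ paused): {s0, s1, s3, s4, s5}.

{s0, s1, s3, s4, s5}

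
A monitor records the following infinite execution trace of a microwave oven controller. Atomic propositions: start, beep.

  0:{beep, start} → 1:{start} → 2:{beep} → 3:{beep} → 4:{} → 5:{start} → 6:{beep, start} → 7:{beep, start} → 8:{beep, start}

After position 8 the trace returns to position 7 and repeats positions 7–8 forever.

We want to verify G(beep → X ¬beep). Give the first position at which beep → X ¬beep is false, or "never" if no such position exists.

Check beep → X ¬beep at each position in order: 0 ✓, 1 ✓.
At position 2 the labels are {beep} and the next position 3 has {beep}, so beep → X ¬beep is false there. This is the first violation.

2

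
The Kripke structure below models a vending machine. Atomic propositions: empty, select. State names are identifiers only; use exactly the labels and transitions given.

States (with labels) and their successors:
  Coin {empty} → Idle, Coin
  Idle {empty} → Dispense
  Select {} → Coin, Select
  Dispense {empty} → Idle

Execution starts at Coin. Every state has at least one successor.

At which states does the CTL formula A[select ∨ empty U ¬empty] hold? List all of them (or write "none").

{Select}

States satisfying select ∨ empty: {Coin, Idle, Dispense}.
States satisfying ¬empty: {Select}.
States satisfying A[select ∨ empty U ¬empty]: {Select}.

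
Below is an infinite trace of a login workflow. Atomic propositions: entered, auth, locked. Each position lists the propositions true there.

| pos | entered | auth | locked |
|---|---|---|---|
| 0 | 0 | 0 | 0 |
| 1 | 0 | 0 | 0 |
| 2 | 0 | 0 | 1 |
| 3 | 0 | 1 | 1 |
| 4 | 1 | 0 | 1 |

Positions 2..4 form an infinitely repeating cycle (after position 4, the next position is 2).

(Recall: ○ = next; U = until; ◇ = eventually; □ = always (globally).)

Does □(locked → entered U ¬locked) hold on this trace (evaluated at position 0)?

locked → entered U ¬locked must hold at every position from 0 onward. It fails at position 2, so □(locked → entered U ¬locked) is false.
Positions where locked holds: 2, 3, 4.
Check entered U ¬locked at each: 2→fails, 3→fails, 4→fails.

Violated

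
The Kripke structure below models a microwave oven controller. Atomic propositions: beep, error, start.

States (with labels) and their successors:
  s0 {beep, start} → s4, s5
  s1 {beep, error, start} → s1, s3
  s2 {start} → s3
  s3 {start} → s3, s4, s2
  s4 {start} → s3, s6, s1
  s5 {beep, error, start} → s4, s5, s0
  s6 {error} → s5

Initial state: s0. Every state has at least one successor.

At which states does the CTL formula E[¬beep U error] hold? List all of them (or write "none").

{s1, s2, s3, s4, s5, s6}

States satisfying ¬beep: {s2, s3, s4, s6}.
States satisfying error: {s1, s5, s6}.
States satisfying E[¬beep U error]: {s1, s2, s3, s4, s5, s6}.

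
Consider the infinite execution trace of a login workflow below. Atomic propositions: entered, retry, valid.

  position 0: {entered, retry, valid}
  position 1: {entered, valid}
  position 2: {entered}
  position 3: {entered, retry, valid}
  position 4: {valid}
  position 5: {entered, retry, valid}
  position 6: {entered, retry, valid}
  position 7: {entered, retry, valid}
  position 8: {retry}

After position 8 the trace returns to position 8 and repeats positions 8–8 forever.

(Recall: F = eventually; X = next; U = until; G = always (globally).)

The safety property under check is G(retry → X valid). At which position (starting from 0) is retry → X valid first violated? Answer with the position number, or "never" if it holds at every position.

Check retry → X valid at each position in order: 0 ✓, 1 ✓, 2 ✓, 3 ✓, 4 ✓, 5 ✓, 6 ✓.
At position 7 the labels are {entered, retry, valid} and the next position 8 has {retry}, so retry → X valid is false there. This is the first violation.

7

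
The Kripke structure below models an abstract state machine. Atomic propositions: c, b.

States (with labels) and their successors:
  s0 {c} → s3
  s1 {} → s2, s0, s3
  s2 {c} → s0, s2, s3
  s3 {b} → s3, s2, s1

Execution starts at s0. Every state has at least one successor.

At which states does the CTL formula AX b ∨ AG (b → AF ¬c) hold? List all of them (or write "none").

States satisfying b: {s3}.
States satisfying AX b: {s0}.
States satisfying b → AF ¬c: {s0, s1, s2, s3}.
States satisfying AG (b → AF ¬c): {s0, s1, s2, s3}.
States satisfying AX b ∨ AG (b → AF ¬c): {s0, s1, s2, s3}.

{s0, s1, s2, s3}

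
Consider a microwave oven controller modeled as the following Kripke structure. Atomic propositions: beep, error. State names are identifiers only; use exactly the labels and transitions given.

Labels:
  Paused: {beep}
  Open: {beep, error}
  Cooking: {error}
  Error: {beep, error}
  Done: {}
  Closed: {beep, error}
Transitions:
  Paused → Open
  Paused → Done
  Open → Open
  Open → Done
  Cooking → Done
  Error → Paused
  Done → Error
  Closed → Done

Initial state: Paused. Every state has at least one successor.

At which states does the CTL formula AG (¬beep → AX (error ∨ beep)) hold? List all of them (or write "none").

{Paused, Open, Error, Done, Closed}

States satisfying ¬beep → AX (error ∨ beep): {Paused, Open, Error, Done, Closed}.
States satisfying AG (¬beep → AX (error ∨ beep)): {Paused, Open, Error, Done, Closed}.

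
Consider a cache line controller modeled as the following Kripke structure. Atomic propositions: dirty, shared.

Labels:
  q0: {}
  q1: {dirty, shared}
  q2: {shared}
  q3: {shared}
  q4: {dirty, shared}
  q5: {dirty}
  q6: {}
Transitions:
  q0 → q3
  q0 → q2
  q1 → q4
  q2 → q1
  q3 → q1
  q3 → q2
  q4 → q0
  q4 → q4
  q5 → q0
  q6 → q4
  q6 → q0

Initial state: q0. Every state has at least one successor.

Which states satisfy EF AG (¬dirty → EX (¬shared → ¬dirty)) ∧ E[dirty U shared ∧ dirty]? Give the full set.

{q1, q4}

States satisfying AG (¬dirty → EX (¬shared → ¬dirty)): {q0, q1, q2, q3, q4, q5, q6}.
States satisfying EF AG (¬dirty → EX (¬shared → ¬dirty)): {q0, q1, q2, q3, q4, q5, q6}.
States satisfying dirty: {q1, q4, q5}.
States satisfying shared ∧ dirty: {q1, q4}.
States satisfying E[dirty U shared ∧ dirty]: {q1, q4}.
States satisfying EF AG (¬dirty → EX (¬shared → ¬dirty)) ∧ E[dirty U shared ∧ dirty]: {q1, q4}.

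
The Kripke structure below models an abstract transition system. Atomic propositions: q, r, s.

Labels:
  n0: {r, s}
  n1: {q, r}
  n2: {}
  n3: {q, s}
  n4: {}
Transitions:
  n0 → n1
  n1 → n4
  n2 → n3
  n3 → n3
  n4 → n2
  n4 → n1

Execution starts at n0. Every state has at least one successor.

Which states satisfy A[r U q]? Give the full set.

States satisfying r: {n0, n1}.
States satisfying q: {n1, n3}.
States satisfying A[r U q]: {n0, n1, n3}.

{n0, n1, n3}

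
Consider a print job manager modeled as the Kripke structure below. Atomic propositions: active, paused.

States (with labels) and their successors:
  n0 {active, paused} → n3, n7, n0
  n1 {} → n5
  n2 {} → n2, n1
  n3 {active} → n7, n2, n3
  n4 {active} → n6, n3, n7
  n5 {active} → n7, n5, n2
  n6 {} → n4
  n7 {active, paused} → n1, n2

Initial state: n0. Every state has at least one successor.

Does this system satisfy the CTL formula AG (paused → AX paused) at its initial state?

Violated

States satisfying paused → AX paused: {n1, n2, n3, n4, n5, n6}.
States satisfying AG (paused → AX paused): ∅.
n0 is reachable from n0 and violates paused → AX paused, so AG fails at n0.
n0 ∉ Sat(AG (paused → AX paused)).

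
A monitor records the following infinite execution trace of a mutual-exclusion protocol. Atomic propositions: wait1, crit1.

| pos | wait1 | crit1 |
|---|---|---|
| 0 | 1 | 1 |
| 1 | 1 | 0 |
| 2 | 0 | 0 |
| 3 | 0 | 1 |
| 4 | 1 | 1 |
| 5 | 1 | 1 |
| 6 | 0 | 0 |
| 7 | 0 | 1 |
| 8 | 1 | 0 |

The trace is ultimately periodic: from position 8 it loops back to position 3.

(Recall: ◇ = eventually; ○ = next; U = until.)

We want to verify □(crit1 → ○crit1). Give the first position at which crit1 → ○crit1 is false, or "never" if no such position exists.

At position 0 the labels are {crit1, wait1} and the next position 1 has {wait1}, so crit1 → ○crit1 is false there. This is the first violation.

0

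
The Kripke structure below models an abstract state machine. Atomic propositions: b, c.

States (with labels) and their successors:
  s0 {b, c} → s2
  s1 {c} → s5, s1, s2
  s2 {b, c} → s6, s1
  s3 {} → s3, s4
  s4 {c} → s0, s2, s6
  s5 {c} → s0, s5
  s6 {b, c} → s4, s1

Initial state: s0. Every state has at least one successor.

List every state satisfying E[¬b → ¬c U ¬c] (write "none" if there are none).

States satisfying ¬b → ¬c: {s0, s2, s3, s6}.
States satisfying ¬c: {s3}.
States satisfying E[¬b → ¬c U ¬c]: {s3}.

{s3}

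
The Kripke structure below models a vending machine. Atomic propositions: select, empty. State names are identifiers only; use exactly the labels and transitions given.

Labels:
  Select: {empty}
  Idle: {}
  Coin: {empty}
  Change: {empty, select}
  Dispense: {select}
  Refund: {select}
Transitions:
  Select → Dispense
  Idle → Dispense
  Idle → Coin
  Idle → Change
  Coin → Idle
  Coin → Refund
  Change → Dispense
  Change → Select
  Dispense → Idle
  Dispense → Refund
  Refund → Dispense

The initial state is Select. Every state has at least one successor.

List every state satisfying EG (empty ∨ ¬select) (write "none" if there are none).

{Idle, Coin}

States satisfying empty ∨ ¬select: {Select, Idle, Coin, Change}.
States satisfying EG (empty ∨ ¬select): {Idle, Coin}.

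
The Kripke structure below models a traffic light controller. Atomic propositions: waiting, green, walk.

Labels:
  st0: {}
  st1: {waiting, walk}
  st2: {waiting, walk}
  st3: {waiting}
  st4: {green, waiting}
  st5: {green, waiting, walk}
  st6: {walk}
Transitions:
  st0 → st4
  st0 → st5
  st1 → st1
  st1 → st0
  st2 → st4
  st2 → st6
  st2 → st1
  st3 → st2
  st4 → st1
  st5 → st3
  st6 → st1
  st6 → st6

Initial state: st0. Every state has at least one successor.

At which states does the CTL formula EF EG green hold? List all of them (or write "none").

States satisfying EG green: ∅.
States satisfying EF EG green: ∅.

none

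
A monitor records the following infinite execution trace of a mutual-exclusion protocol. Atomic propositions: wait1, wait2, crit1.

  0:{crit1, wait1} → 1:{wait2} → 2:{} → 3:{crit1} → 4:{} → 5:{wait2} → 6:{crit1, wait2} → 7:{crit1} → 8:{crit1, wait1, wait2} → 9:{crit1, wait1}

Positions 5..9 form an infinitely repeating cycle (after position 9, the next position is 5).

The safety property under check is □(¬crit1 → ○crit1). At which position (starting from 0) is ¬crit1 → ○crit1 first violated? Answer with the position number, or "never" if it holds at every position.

1

Check ¬crit1 → ○crit1 at each position in order: 0 ✓.
At position 1 the labels are {wait2} and the next position 2 has {}, so ¬crit1 → ○crit1 is false there. This is the first violation.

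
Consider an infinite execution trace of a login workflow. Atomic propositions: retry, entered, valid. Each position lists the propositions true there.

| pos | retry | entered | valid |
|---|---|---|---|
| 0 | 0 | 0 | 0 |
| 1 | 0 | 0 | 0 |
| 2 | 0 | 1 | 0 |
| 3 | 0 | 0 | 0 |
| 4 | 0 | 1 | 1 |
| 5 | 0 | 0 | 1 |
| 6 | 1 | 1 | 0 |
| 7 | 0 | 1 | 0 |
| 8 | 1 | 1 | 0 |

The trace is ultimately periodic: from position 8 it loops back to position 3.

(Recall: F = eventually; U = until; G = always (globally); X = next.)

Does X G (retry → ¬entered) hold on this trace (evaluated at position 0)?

No

The position after 0 is 1; G (retry → ¬entered) is false there.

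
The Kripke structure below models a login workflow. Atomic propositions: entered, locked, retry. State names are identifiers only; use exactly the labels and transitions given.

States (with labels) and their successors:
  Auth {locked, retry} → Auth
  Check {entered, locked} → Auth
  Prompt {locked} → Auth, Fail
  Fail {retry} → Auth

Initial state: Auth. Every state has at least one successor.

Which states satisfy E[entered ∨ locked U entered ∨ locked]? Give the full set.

{Auth, Check, Prompt}

States satisfying entered ∨ locked: {Auth, Check, Prompt}.
States satisfying E[entered ∨ locked U entered ∨ locked]: {Auth, Check, Prompt}.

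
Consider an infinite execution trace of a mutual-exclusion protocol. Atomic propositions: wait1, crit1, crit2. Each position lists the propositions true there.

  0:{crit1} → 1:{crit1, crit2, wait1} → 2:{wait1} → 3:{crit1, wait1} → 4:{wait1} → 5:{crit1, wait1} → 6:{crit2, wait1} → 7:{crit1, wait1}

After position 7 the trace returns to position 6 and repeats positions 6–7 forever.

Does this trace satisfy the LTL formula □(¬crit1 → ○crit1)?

¬crit1 → ○crit1 holds at every position 0..7, and those are all positions ever visited, so □(¬crit1 → ○crit1) holds.
Positions where ¬crit1 holds: 2, 4, 6.
Check ○crit1 at each: 2→ok, 4→ok, 6→ok.

Yes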